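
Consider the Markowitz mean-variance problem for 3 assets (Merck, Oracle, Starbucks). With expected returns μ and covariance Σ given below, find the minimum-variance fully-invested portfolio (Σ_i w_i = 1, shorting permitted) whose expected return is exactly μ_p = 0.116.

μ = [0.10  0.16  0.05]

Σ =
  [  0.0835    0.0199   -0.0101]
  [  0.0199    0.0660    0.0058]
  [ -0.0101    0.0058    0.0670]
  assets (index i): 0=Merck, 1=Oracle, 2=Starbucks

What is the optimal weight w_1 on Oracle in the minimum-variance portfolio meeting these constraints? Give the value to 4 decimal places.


g=Σ⁻¹μ = [0.7715  2.1320  0.6780]
h=Σ⁻¹𝟙 = [11.4212  10.3235  15.7534]
a=μᵀg=0.452177  b=𝟙ᵀg=3.581546  c=𝟙ᵀh=37.498090  D=ac−b²=4.128298
λ₁=(c·0.116−b)/D = (37.498090·0.116−3.581546)/4.128298 = 0.186089
λ₂=(a−b·0.116)/D = (0.452177−3.581546·0.116)/4.128298 = 0.008894
w* = 0.186089·g + 0.008894·h:
  w_0 = 0.186089·0.7715 + 0.008894·11.4212 = 0.2451  (Merck)
  w_1 = 0.186089·2.1320 + 0.008894·10.3235 = 0.4886  (Oracle)
  w_2 = 0.186089·0.6780 + 0.008894·15.7534 = 0.2663  (Starbucks)
Σw_i=1.0000  μᵀw=0.1160
σ²=wᵀΣw=λ₁·μ_p+λ₂ = 0.186089·0.116 + 0.008894 = 0.030480 ≈ 0.0305

0.4886


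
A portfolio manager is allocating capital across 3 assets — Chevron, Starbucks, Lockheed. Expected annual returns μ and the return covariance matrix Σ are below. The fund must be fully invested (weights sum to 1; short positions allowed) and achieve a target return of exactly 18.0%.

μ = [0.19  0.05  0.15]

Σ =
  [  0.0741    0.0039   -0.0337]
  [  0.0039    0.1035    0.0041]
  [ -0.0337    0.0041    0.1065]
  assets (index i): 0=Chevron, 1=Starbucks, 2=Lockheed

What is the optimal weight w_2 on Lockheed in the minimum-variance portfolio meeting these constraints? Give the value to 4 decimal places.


u=Σ⁻¹μ = [3.7236  0.2407  2.5775]
v=Σ⁻¹𝟙 = [20.0725  8.2946  15.4219]
a=μᵀu=1.106146  b=𝟙ᵀu=6.541785  c=𝟙ᵀv=43.788953  D=ac−b²=5.642007
λ₁=(c·0.180−b)/D = (43.788953·0.180−6.541785)/5.642007 = 0.237544
λ₂=(a−b·0.180)/D = (1.106146−6.541785·0.180)/5.642007 = -0.012651
w* = 0.237544·u + -0.012651·v:
  w_0 = 0.237544·3.7236 + -0.012651·20.0725 = 0.6306  (Chevron)
  w_1 = 0.237544·0.2407 + -0.012651·8.2946 = -0.0478  (Starbucks)
  w_2 = 0.237544·2.5775 + -0.012651·15.4219 = 0.4172  (Lockheed)
Σw_i=1.0000  μᵀw=0.1800
σ²=wᵀΣw=λ₁·μ_p+λ₂ = 0.237544·0.180 + -0.012651 = 0.030107 ≈ 0.0301

0.4172


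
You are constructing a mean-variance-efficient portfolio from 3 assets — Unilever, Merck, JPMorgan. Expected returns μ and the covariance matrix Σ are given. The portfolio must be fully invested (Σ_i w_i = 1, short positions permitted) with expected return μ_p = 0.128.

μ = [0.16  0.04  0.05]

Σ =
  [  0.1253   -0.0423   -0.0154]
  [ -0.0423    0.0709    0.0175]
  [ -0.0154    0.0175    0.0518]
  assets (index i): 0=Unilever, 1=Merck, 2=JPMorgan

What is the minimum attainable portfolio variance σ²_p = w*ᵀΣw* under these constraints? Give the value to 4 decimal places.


0.0558

x=Σ⁻¹μ = [1.8891  1.4340  1.0424]
y=Σ⁻¹𝟙 = [16.8294  19.7958  17.6206]
a=μᵀx=0.411745  b=𝟙ᵀx=4.365558  c=𝟙ᵀy=54.245732  D=ac−b²=3.277291
λ₁=(c·0.128−b)/D = (54.245732·0.128−4.365558)/3.277291 = 0.786593
λ₂=(a−b·0.128)/D = (0.411745−4.365558·0.128)/3.277291 = -0.044868
w* = 0.786593·x + -0.044868·y:
  w_0 = 0.786593·1.8891 + -0.044868·16.8294 = 0.7309  (Unilever)
  w_1 = 0.786593·1.4340 + -0.044868·19.7958 = 0.2397  (Merck)
  w_2 = 0.786593·1.0424 + -0.044868·17.6206 = 0.0294  (JPMorgan)
Σw_i=1.0000  μᵀw=0.1280
σ²=wᵀΣw=λ₁·μ_p+λ₂ = 0.786593·0.128 + -0.044868 = 0.055816 ≈ 0.0558


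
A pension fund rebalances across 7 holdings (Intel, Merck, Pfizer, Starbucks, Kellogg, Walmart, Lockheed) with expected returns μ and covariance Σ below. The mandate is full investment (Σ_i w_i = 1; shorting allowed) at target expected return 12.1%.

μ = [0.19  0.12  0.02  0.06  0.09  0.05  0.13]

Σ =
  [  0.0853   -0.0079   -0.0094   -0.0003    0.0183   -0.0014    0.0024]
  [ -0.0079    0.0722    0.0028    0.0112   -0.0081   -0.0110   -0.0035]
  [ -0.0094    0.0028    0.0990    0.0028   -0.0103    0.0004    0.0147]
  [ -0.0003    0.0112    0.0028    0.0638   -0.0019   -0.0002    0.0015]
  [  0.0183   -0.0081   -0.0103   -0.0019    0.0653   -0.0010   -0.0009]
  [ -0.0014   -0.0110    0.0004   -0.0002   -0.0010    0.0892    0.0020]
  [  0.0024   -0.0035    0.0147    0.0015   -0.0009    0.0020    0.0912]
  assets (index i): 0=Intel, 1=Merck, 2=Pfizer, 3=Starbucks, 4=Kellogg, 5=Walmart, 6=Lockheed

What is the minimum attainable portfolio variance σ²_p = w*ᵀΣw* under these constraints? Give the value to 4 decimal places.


0.0142

p=Σ⁻¹μ = [2.1878  2.1241  0.2392  0.5704  1.1150  0.8383  1.3941]
q=Σ⁻¹𝟙 = [10.8811  17.0551  10.6054  12.5884  16.7531  13.4450  9.2871]
a=μᵀp=1.033075  b=𝟙ᵀp=8.468777  c=𝟙ᵀq=90.615220  D=ac−b²=21.892105
λ₁=(c·0.121−b)/D = (90.615220·0.121−8.468777)/21.892105 = 0.113998
λ₂=(a−b·0.121)/D = (1.033075−8.468777·0.121)/21.892105 = 0.000382
w* = 0.113998·p + 0.000382·q:
  w_0 = 0.113998·2.1878 + 0.000382·10.8811 = 0.2536  (Intel)
  w_1 = 0.113998·2.1241 + 0.000382·17.0551 = 0.2486  (Merck)
  w_2 = 0.113998·0.2392 + 0.000382·10.6054 = 0.0313  (Pfizer)
  w_3 = 0.113998·0.5704 + 0.000382·12.5884 = 0.0698  (Starbucks)
  w_4 = 0.113998·1.1150 + 0.000382·16.7531 = 0.1335  (Kellogg)
  w_5 = 0.113998·0.8383 + 0.000382·13.4450 = 0.1007  (Walmart)
  w_6 = 0.113998·1.3941 + 0.000382·9.2871 = 0.1625  (Lockheed)
Σw_i=1.0000  μᵀw=0.1210
σ²=wᵀΣw=λ₁·μ_p+λ₂ = 0.113998·0.121 + 0.000382 = 0.014175 ≈ 0.0142


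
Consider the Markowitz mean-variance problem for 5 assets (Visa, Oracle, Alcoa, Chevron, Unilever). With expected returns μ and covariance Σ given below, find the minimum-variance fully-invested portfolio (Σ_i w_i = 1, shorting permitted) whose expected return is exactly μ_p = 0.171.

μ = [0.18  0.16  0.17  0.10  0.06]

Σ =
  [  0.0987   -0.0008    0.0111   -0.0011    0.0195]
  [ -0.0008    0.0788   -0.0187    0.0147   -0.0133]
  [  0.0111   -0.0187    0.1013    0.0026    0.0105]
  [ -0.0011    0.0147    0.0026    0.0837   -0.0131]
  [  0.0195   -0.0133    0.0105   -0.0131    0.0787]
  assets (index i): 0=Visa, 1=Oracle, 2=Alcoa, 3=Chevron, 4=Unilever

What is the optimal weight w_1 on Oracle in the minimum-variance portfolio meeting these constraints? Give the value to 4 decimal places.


x=Σ⁻¹μ = [1.5054  2.4514  1.8725  0.8342  0.6927]
y=Σ⁻¹𝟙 = [6.4155  15.5017  10.2670  11.2181  14.2341]
a=μᵀx=1.106520  b=𝟙ᵀx=7.356304  c=𝟙ᵀy=57.636374  D=ac−b²=9.660556
λ₁=(c·0.171−b)/D = (57.636374·0.171−7.356304)/9.660556 = 0.258734
λ₂=(a−b·0.171)/D = (1.106520−7.356304·0.171)/9.660556 = -0.015673
w* = 0.258734·x + -0.015673·y:
  w_0 = 0.258734·1.5054 + -0.015673·6.4155 = 0.2890  (Visa)
  w_1 = 0.258734·2.4514 + -0.015673·15.5017 = 0.3913  (Oracle)
  w_2 = 0.258734·1.8725 + -0.015673·10.2670 = 0.3236  (Alcoa)
  w_3 = 0.258734·0.8342 + -0.015673·11.2181 = 0.0400  (Chevron)
  w_4 = 0.258734·0.6927 + -0.015673·14.2341 = -0.0439  (Unilever)
Σw_i=1.0000  μᵀw=0.1710
σ²=wᵀΣw=λ₁·μ_p+λ₂ = 0.258734·0.171 + -0.015673 = 0.028571 ≈ 0.0286

0.3913


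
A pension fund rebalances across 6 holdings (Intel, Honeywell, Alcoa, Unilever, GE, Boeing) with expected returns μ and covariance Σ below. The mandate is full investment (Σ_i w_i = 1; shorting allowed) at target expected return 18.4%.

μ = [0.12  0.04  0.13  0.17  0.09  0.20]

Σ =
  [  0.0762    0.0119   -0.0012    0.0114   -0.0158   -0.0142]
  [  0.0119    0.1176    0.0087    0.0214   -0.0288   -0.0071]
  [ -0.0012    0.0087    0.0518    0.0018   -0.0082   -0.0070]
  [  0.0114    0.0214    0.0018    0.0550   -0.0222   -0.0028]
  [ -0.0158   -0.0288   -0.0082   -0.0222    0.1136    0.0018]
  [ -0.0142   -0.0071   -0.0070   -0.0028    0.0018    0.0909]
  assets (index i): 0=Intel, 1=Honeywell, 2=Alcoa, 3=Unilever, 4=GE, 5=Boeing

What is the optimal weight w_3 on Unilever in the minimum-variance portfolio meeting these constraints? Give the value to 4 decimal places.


p=Σ⁻¹μ = [2.0367  -0.0983  3.1364  3.5234  1.9208  2.8227]
q=Σ⁻¹𝟙 = [16.2148  7.0217  22.8538  19.4380  18.0316  16.0842]
a=μᵀp=1.984606  b=𝟙ᵀp=13.341775  c=𝟙ᵀq=99.644080  D=ac−b²=19.751326
λ₁=(c·0.184−b)/D = (99.644080·0.184−13.341775)/19.751326 = 0.252780
λ₂=(a−b·0.184)/D = (1.984606−13.341775·0.184)/19.751326 = -0.023810
w* = 0.252780·p + -0.023810·q:
  w_0 = 0.252780·2.0367 + -0.023810·16.2148 = 0.1288  (Intel)
  w_1 = 0.252780·-0.0983 + -0.023810·7.0217 = -0.1920  (Honeywell)
  w_2 = 0.252780·3.1364 + -0.023810·22.8538 = 0.2487  (Alcoa)
  w_3 = 0.252780·3.5234 + -0.023810·19.4380 = 0.4278  (Unilever)
  w_4 = 0.252780·1.9208 + -0.023810·18.0316 = 0.0562  (GE)
  w_5 = 0.252780·2.8227 + -0.023810·16.0842 = 0.3306  (Boeing)
Σw_i=1.0000  μᵀw=0.1840
σ²=wᵀΣw=λ₁·μ_p+λ₂ = 0.252780·0.184 + -0.023810 = 0.022701 ≈ 0.0227

0.4278


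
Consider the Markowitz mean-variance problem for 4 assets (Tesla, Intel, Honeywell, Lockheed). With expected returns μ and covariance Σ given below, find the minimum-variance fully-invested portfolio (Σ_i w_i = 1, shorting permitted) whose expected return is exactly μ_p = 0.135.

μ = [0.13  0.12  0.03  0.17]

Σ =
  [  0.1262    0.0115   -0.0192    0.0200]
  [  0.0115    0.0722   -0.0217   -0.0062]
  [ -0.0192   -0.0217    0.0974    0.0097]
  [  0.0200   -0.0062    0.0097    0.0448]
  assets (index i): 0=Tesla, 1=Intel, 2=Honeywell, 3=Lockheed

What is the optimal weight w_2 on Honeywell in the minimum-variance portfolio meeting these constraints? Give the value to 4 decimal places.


u=Σ⁻¹μ = [0.2979  2.0796  0.4464  3.8528]
v=Σ⁻¹𝟙 = [5.1449  18.7812  13.5035  19.7000]
a=μᵀu=0.956649  b=𝟙ᵀu=6.676686  c=𝟙ᵀv=57.129600  D=ac−b²=10.074838
λ₁=(c·0.135−b)/D = (57.129600·0.135−6.676686)/10.074838 = 0.102812
λ₂=(a−b·0.135)/D = (0.956649−6.676686·0.135)/10.074838 = 0.005489
w* = 0.102812·u + 0.005489·v:
  w_0 = 0.102812·0.2979 + 0.005489·5.1449 = 0.0589  (Tesla)
  w_1 = 0.102812·2.0796 + 0.005489·18.7812 = 0.3169  (Intel)
  w_2 = 0.102812·0.4464 + 0.005489·13.5035 = 0.1200  (Honeywell)
  w_3 = 0.102812·3.8528 + 0.005489·19.7000 = 0.5042  (Lockheed)
Σw_i=1.0000  μᵀw=0.1350
σ²=wᵀΣw=λ₁·μ_p+λ₂ = 0.102812·0.135 + 0.005489 = 0.019368 ≈ 0.0194

0.1200


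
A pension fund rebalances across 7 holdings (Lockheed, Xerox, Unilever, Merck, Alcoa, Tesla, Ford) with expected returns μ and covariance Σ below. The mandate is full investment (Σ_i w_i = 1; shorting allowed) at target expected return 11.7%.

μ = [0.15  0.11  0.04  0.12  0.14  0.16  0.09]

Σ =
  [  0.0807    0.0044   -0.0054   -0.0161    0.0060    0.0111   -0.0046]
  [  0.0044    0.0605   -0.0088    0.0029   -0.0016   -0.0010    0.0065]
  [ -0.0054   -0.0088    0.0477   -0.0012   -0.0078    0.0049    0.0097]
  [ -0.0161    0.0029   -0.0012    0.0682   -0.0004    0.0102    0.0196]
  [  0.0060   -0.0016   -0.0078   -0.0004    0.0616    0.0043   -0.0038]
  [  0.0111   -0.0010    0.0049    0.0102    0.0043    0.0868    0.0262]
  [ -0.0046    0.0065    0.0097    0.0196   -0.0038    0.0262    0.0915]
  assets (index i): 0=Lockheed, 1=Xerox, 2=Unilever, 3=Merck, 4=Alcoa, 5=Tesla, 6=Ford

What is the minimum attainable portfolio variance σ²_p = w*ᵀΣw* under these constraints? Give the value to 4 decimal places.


0.0104

u=Σ⁻¹μ = [1.9424  1.8956  1.6919  1.9778  2.2870  1.1418  0.1116]
v=Σ⁻¹𝟙 = [14.6973  19.0413  28.5173  16.3234  18.9121  4.3926  3.3231]
a=μᵀu=1.317818  b=𝟙ᵀu=11.048231  c=𝟙ᵀv=105.207083  D=ac−b²=16.580336
λ₁=(c·0.117−b)/D = (105.207083·0.117−11.048231)/16.580336 = 0.076054
λ₂=(a−b·0.117)/D = (1.317818−11.048231·0.117)/16.580336 = 0.001518
w* = 0.076054·u + 0.001518·v:
  w_0 = 0.076054·1.9424 + 0.001518·14.6973 = 0.1700  (Lockheed)
  w_1 = 0.076054·1.8956 + 0.001518·19.0413 = 0.1731  (Xerox)
  w_2 = 0.076054·1.6919 + 0.001518·28.5173 = 0.1720  (Unilever)
  w_3 = 0.076054·1.9778 + 0.001518·16.3234 = 0.1752  (Merck)
  w_4 = 0.076054·2.2870 + 0.001518·18.9121 = 0.2027  (Alcoa)
  w_5 = 0.076054·1.1418 + 0.001518·4.3926 = 0.0935  (Tesla)
  w_6 = 0.076054·0.1116 + 0.001518·3.3231 = 0.0135  (Ford)
Σw_i=1.0000  μᵀw=0.1170
σ²=wᵀΣw=λ₁·μ_p+λ₂ = 0.076054·0.117 + 0.001518 = 0.010417 ≈ 0.0104


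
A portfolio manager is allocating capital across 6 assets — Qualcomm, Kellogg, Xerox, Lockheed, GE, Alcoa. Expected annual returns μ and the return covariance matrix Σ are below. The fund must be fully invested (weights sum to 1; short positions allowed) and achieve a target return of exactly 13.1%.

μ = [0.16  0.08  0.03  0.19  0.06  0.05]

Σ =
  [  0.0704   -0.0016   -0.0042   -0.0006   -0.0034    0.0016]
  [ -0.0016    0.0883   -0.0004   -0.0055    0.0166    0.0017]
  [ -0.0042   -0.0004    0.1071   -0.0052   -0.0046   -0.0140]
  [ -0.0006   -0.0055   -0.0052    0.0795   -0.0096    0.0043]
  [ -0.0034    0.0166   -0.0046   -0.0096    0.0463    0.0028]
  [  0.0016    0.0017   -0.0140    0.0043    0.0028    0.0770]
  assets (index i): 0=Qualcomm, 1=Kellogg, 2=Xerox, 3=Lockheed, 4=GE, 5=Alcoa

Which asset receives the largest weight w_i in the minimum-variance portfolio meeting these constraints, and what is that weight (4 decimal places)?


p=Σ⁻¹μ = [2.4275  0.7749  0.6492  2.6943  1.7902  0.4843]
q=Σ⁻¹𝟙 = [16.1855  7.9555  13.5383  16.3068  23.8650  13.1581]
a=μᵀp=1.113409  b=𝟙ᵀp=8.820367  c=𝟙ᵀq=91.009170  D=ac−b²=23.531584
λ₁=(c·0.131−b)/D = (91.009170·0.131−8.820367)/23.531584 = 0.131816
λ₂=(a−b·0.131)/D = (1.113409−8.820367·0.131)/23.531584 = -0.001787
w* = 0.131816·p + -0.001787·q:
  w_0 = 0.131816·2.4275 + -0.001787·16.1855 = 0.2911  (Qualcomm)
  w_1 = 0.131816·0.7749 + -0.001787·7.9555 = 0.0879  (Kellogg)
  w_2 = 0.131816·0.6492 + -0.001787·13.5383 = 0.0614  (Xerox)
  w_3 = 0.131816·2.6943 + -0.001787·16.3068 = 0.3260  (Lockheed)
  w_4 = 0.131816·1.7902 + -0.001787·23.8650 = 0.1933  (GE)
  w_5 = 0.131816·0.4843 + -0.001787·13.1581 = 0.0403  (Alcoa)
Σw_i=1.0000  μᵀw=0.1310
σ²=wᵀΣw=λ₁·μ_p+λ₂ = 0.131816·0.131 + -0.001787 = 0.015481 ≈ 0.0155

Lockheed (0.3260)


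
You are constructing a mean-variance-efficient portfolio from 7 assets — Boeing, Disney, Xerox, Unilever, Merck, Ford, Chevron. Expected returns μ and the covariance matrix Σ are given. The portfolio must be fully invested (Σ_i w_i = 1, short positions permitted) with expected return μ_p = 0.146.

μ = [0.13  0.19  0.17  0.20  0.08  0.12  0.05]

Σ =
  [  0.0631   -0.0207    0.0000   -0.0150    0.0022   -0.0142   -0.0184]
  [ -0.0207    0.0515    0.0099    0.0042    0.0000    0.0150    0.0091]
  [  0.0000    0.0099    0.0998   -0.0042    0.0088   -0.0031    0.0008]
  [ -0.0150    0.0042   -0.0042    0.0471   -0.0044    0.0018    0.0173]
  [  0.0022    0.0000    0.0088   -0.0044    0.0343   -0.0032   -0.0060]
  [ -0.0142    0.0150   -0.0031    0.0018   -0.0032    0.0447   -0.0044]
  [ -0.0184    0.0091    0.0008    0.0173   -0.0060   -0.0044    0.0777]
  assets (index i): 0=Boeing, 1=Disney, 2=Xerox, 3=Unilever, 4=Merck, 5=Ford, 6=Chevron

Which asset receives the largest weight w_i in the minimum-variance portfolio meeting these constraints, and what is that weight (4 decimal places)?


Boeing (0.2354)

p=Σ⁻¹μ = [5.5709  4.1705  1.3808  5.6924  2.7496  3.1757  0.5848]
q=Σ⁻¹𝟙 = [40.2979  19.2972  7.1026  28.2553  34.5877  32.3286  18.2902]
a=μᵀp=3.520111  b=𝟙ᵀp=23.324659  c=𝟙ᵀq=180.159494  D=ac−b²=90.141759
λ₁=(c·0.146−b)/D = (180.159494·0.146−23.324659)/90.141759 = 0.033044
λ₂=(a−b·0.146)/D = (3.520111−23.324659·0.146)/90.141759 = 0.001273
w* = 0.033044·p + 0.001273·q:
  w_0 = 0.033044·5.5709 + 0.001273·40.2979 = 0.2354  (Boeing)
  w_1 = 0.033044·4.1705 + 0.001273·19.2972 = 0.1624  (Disney)
  w_2 = 0.033044·1.3808 + 0.001273·7.1026 = 0.0547  (Xerox)
  w_3 = 0.033044·5.6924 + 0.001273·28.2553 = 0.2241  (Unilever)
  w_4 = 0.033044·2.7496 + 0.001273·34.5877 = 0.1349  (Merck)
  w_5 = 0.033044·3.1757 + 0.001273·32.3286 = 0.1461  (Ford)
  w_6 = 0.033044·0.5848 + 0.001273·18.2902 = 0.0426  (Chevron)
Σw_i=1.0000  μᵀw=0.1460
σ²=wᵀΣw=λ₁·μ_p+λ₂ = 0.033044·0.146 + 0.001273 = 0.006097 ≈ 0.0061


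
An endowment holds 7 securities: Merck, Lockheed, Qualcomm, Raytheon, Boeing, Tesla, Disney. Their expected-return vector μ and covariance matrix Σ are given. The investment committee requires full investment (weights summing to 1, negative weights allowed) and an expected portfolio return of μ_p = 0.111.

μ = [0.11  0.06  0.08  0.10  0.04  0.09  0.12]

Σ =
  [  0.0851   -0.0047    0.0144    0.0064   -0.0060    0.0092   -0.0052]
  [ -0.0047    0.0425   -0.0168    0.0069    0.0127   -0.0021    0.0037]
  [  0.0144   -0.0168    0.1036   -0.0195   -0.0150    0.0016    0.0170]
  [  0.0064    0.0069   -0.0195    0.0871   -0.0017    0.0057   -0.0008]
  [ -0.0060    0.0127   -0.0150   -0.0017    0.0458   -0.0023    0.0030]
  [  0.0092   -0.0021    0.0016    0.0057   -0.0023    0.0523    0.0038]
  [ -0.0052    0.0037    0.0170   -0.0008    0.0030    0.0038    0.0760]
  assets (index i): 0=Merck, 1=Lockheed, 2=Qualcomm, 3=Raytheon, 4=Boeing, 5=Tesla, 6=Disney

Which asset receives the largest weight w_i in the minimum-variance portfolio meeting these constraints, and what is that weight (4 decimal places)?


x=Σ⁻¹μ = [1.1210  1.4022  0.9631  1.1107  0.9737  1.3795  1.2762]
y=Σ⁻¹𝟙 = [9.6106  22.3002  16.0205  12.0003  22.9626  16.9910  7.5166]
a=μᵀx=0.711819  b=𝟙ᵀx=8.226529  c=𝟙ᵀy=107.401778  D=ac−b²=8.774878
λ₁=(c·0.111−b)/D = (107.401778·0.111−8.226529)/8.774878 = 0.421096
λ₂=(a−b·0.111)/D = (0.711819−8.226529·0.111)/8.774878 = -0.022943
w* = 0.421096·x + -0.022943·y:
  w_0 = 0.421096·1.1210 + -0.022943·9.6106 = 0.2516  (Merck)
  w_1 = 0.421096·1.4022 + -0.022943·22.3002 = 0.0788  (Lockheed)
  w_2 = 0.421096·0.9631 + -0.022943·16.0205 = 0.0380  (Qualcomm)
  w_3 = 0.421096·1.1107 + -0.022943·12.0003 = 0.1924  (Raytheon)
  w_4 = 0.421096·0.9737 + -0.022943·22.9626 = -0.1168  (Boeing)
  w_5 = 0.421096·1.3795 + -0.022943·16.9910 = 0.1911  (Tesla)
  w_6 = 0.421096·1.2762 + -0.022943·7.5166 = 0.3650  (Disney)
Σw_i=1.0000  μᵀw=0.1110
σ²=wᵀΣw=λ₁·μ_p+λ₂ = 0.421096·0.111 + -0.022943 = 0.023798 ≈ 0.0238

Disney (0.3650)


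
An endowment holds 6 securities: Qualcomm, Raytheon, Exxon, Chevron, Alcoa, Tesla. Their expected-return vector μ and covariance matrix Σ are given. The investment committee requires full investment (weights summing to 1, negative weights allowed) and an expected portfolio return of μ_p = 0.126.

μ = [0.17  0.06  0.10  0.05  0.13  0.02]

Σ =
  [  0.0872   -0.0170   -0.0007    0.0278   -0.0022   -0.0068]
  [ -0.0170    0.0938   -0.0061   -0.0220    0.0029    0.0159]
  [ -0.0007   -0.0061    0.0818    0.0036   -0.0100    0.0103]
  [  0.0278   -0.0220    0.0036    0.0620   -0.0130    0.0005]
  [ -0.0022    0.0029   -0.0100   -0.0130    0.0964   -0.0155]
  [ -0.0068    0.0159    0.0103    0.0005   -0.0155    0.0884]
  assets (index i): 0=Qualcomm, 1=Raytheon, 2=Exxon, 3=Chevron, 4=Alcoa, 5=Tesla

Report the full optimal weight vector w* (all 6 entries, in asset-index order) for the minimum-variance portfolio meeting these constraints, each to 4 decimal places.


g=Σ⁻¹μ = [2.0769  1.1360  1.4641  0.5333  1.6329  0.2944]
h=Σ⁻¹𝟙 = [9.4898  15.6655  13.2319  19.9020  15.8390  10.3474]
a=μᵀg=0.812465  b=𝟙ᵀg=7.137498  c=𝟙ᵀh=84.475603  D=ac−b²=17.689599
λ₁=(c·0.126−b)/D = (84.475603·0.126−7.137498)/17.689599 = 0.198220
λ₂=(a−b·0.126)/D = (0.812465−7.137498·0.126)/17.689599 = -0.004910
w* = 0.198220·g + -0.004910·h:
  w_0 = 0.198220·2.0769 + -0.004910·9.4898 = 0.3651  (Qualcomm)
  w_1 = 0.198220·1.1360 + -0.004910·15.6655 = 0.1483  (Raytheon)
  w_2 = 0.198220·1.4641 + -0.004910·13.2319 = 0.2252  (Exxon)
  w_3 = 0.198220·0.5333 + -0.004910·19.9020 = 0.0080  (Chevron)
  w_4 = 0.198220·1.6329 + -0.004910·15.8390 = 0.2459  (Alcoa)
  w_5 = 0.198220·0.2944 + -0.004910·10.3474 = 0.0075  (Tesla)
Σw_i=1.0000  μᵀw=0.1260
σ²=wᵀΣw=λ₁·μ_p+λ₂ = 0.198220·0.126 + -0.004910 = 0.020065 ≈ 0.0201

0.3651  0.1483  0.2252  0.0080  0.2459  0.0075


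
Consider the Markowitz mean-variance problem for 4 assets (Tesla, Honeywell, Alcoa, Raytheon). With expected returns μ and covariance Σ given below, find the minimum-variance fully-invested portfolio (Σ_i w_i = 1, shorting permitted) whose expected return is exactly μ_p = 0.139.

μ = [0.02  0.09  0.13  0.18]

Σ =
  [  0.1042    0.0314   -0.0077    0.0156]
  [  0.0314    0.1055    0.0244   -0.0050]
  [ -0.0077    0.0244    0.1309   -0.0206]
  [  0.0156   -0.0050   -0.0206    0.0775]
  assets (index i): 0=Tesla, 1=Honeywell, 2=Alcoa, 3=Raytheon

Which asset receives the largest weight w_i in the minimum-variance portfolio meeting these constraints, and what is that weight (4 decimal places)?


Raytheon (0.4857)

g=Σ⁻¹μ = [-0.3746  0.8053  1.2592  2.7846]
h=Σ⁻¹𝟙 = [6.2372  6.1969  9.1290  14.4741]
a=μᵀg=0.729918  b=𝟙ᵀg=4.474575  c=𝟙ᵀh=36.037207  D=ac−b²=6.282391
λ₁=(c·0.139−b)/D = (36.037207·0.139−4.474575)/6.282391 = 0.085094
λ₂=(a−b·0.139)/D = (0.729918−4.474575·0.139)/6.282391 = 0.017183
w* = 0.085094·g + 0.017183·h:
  w_0 = 0.085094·-0.3746 + 0.017183·6.2372 = 0.0753  (Tesla)
  w_1 = 0.085094·0.8053 + 0.017183·6.1969 = 0.1750  (Honeywell)
  w_2 = 0.085094·1.2592 + 0.017183·9.1290 = 0.2640  (Alcoa)
  w_3 = 0.085094·2.7846 + 0.017183·14.4741 = 0.4857  (Raytheon)
Σw_i=1.0000  μᵀw=0.1390
σ²=wᵀΣw=λ₁·μ_p+λ₂ = 0.085094·0.139 + 0.017183 = 0.029011 ≈ 0.0290


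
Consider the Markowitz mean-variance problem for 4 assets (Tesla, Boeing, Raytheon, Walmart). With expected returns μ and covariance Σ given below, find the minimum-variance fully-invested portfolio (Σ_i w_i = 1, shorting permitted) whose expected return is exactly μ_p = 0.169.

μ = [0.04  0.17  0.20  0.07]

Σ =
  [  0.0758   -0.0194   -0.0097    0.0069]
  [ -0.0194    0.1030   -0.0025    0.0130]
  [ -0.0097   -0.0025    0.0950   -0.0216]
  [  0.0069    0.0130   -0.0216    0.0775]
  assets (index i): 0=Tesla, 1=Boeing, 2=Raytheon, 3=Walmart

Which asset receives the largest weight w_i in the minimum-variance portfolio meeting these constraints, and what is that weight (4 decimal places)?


Raytheon (0.5066)

g=Σ⁻¹μ = [1.2012  1.7863  2.5494  1.2072]
h=Σ⁻¹𝟙 = [16.8913  11.5242  15.7016  13.8425]
a=μᵀg=0.946094  b=𝟙ᵀg=6.744064  c=𝟙ᵀh=57.959603  D=ac−b²=9.352868
λ₁=(c·0.169−b)/D = (57.959603·0.169−6.744064)/9.352868 = 0.326222
λ₂=(a−b·0.169)/D = (0.946094−6.744064·0.169)/9.352868 = -0.020705
w* = 0.326222·g + -0.020705·h:
  w_0 = 0.326222·1.2012 + -0.020705·16.8913 = 0.0421  (Tesla)
  w_1 = 0.326222·1.7863 + -0.020705·11.5242 = 0.3441  (Boeing)
  w_2 = 0.326222·2.5494 + -0.020705·15.7016 = 0.5066  (Raytheon)
  w_3 = 0.326222·1.2072 + -0.020705·13.8425 = 0.1072  (Walmart)
Σw_i=1.0000  μᵀw=0.1690
σ²=wᵀΣw=λ₁·μ_p+λ₂ = 0.326222·0.169 + -0.020705 = 0.034426 ≈ 0.0344


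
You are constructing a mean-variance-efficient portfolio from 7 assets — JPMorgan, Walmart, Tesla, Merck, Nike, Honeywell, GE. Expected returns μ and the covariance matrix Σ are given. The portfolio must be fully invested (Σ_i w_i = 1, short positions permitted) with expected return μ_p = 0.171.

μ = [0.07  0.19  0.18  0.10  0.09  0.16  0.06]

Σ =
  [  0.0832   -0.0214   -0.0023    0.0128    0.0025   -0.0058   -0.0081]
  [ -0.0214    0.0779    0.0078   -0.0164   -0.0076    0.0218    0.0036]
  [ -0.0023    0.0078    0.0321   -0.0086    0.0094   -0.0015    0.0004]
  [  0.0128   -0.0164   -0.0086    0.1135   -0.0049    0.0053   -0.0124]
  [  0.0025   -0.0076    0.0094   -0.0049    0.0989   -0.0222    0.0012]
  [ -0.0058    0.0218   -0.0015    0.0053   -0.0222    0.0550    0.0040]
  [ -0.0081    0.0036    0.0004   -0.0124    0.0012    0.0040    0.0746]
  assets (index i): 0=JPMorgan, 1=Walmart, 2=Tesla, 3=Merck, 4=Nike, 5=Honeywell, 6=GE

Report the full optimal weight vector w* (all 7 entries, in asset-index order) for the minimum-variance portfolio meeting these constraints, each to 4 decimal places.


p=Σ⁻¹μ = [1.5103  1.9222  5.4006  1.4215  1.1773  2.7252  0.9178]
q=Σ⁻¹𝟙 = [16.5206  12.3031  29.6892  12.3148  12.4094  18.5669  15.2975]
a=μᵀp=2.182265  b=𝟙ᵀp=15.074958  c=𝟙ᵀq=117.101471  D=ac−b²=28.292135
λ₁=(c·0.171−b)/D = (117.101471·0.171−15.074958)/28.292135 = 0.174939
λ₂=(a−b·0.171)/D = (2.182265−15.074958·0.171)/28.292135 = -0.013981
w* = 0.174939·p + -0.013981·q:
  w_0 = 0.174939·1.5103 + -0.013981·16.5206 = 0.0332  (JPMorgan)
  w_1 = 0.174939·1.9222 + -0.013981·12.3031 = 0.1643  (Walmart)
  w_2 = 0.174939·5.4006 + -0.013981·29.6892 = 0.5297  (Tesla)
  w_3 = 0.174939·1.4215 + -0.013981·12.3148 = 0.0765  (Merck)
  w_4 = 0.174939·1.1773 + -0.013981·12.4094 = 0.0325  (Nike)
  w_5 = 0.174939·2.7252 + -0.013981·18.5669 = 0.2172  (Honeywell)
  w_6 = 0.174939·0.9178 + -0.013981·15.2975 = -0.0533  (GE)
Σw_i=1.0000  μᵀw=0.1710
σ²=wᵀΣw=λ₁·μ_p+λ₂ = 0.174939·0.171 + -0.013981 = 0.015934 ≈ 0.0159

0.0332  0.1643  0.5297  0.0765  0.0325  0.2172  -0.0533


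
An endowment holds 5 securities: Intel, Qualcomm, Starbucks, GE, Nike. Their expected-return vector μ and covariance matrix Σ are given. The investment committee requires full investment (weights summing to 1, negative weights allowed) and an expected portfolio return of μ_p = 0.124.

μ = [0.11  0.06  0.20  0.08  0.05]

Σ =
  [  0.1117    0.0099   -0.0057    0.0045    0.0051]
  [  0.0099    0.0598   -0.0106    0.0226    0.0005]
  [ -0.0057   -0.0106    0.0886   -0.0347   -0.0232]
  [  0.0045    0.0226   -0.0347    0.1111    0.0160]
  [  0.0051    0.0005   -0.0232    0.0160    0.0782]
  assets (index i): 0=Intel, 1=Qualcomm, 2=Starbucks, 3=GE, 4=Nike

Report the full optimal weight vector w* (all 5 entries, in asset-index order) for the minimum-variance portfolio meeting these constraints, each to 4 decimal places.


0.1204  0.1342  0.4028  0.1668  0.1757

p=Σ⁻¹μ = [0.9598  0.9101  3.2854  1.3391  1.2717]
q=Σ⁻¹𝟙 = [7.5387  15.4383  21.8924  9.9953  16.6472]
a=μᵀp=0.987969  b=𝟙ᵀp=7.766026  c=𝟙ᵀq=71.511940  D=ac−b²=10.340455
λ₁=(c·0.124−b)/D = (71.511940·0.124−7.766026)/10.340455 = 0.106519
λ₂=(a−b·0.124)/D = (0.987969−7.766026·0.124)/10.340455 = 0.002416
w* = 0.106519·p + 0.002416·q:
  w_0 = 0.106519·0.9598 + 0.002416·7.5387 = 0.1204  (Intel)
  w_1 = 0.106519·0.9101 + 0.002416·15.4383 = 0.1342  (Qualcomm)
  w_2 = 0.106519·3.2854 + 0.002416·21.8924 = 0.4028  (Starbucks)
  w_3 = 0.106519·1.3391 + 0.002416·9.9953 = 0.1668  (GE)
  w_4 = 0.106519·1.2717 + 0.002416·16.6472 = 0.1757  (Nike)
Σw_i=1.0000  μᵀw=0.1240
σ²=wᵀΣw=λ₁·μ_p+λ₂ = 0.106519·0.124 + 0.002416 = 0.015624 ≈ 0.0156


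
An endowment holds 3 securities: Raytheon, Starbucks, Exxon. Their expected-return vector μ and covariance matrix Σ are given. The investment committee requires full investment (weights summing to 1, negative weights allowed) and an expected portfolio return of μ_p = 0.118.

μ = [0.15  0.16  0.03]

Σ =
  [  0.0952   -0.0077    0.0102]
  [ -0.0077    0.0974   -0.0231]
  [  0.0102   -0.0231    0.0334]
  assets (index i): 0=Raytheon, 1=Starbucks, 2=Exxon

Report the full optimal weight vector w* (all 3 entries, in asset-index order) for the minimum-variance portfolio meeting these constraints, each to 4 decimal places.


u=Σ⁻¹μ = [1.5451  2.2321  1.9701]
v=Σ⁻¹𝟙 = [7.6892  20.8365  42.0028]
a=μᵀu=0.648002  b=𝟙ᵀu=5.747297  c=𝟙ᵀv=70.528422  D=ac−b²=12.671159
λ₁=(c·0.118−b)/D = (70.528422·0.118−5.747297)/12.671159 = 0.203222
λ₂=(a−b·0.118)/D = (0.648002−5.747297·0.118)/12.671159 = -0.002382
w* = 0.203222·u + -0.002382·v:
  w_0 = 0.203222·1.5451 + -0.002382·7.6892 = 0.2957  (Raytheon)
  w_1 = 0.203222·2.2321 + -0.002382·20.8365 = 0.4040  (Starbucks)
  w_2 = 0.203222·1.9701 + -0.002382·42.0028 = 0.3003  (Exxon)
Σw_i=1.0000  μᵀw=0.1180
σ²=wᵀΣw=λ₁·μ_p+λ₂ = 0.203222·0.118 + -0.002382 = 0.021598 ≈ 0.0216

0.2957  0.4040  0.3003


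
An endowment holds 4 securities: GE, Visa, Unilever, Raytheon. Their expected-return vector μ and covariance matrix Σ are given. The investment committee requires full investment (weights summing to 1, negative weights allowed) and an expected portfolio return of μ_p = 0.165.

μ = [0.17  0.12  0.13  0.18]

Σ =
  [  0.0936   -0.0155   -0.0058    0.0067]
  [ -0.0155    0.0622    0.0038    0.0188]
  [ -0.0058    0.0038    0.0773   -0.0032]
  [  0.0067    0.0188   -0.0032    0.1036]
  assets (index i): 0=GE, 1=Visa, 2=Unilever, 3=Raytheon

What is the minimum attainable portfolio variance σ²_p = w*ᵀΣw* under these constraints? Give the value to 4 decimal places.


p=Σ⁻¹μ = [2.1605  1.9657  1.8009  1.2966]
q=Σ⁻¹𝟙 = [13.8703  16.8687  13.4010  6.1083]
a=μᵀp=1.070692  b=𝟙ᵀp=7.223817  c=𝟙ᵀq=50.248263  D=ac−b²=1.616905
λ₁=(c·0.165−b)/D = (50.248263·0.165−7.223817)/1.616905 = 0.659993
λ₂=(a−b·0.165)/D = (1.070692−7.223817·0.165)/1.616905 = -0.074981
w* = 0.659993·p + -0.074981·q:
  w_0 = 0.659993·2.1605 + -0.074981·13.8703 = 0.3859  (GE)
  w_1 = 0.659993·1.9657 + -0.074981·16.8687 = 0.0325  (Visa)
  w_2 = 0.659993·1.8009 + -0.074981·13.4010 = 0.1838  (Unilever)
  w_3 = 0.659993·1.2966 + -0.074981·6.1083 = 0.3978  (Raytheon)
Σw_i=1.0000  μᵀw=0.1650
σ²=wᵀΣw=λ₁·μ_p+λ₂ = 0.659993·0.165 + -0.074981 = 0.033918 ≈ 0.0339

0.0339


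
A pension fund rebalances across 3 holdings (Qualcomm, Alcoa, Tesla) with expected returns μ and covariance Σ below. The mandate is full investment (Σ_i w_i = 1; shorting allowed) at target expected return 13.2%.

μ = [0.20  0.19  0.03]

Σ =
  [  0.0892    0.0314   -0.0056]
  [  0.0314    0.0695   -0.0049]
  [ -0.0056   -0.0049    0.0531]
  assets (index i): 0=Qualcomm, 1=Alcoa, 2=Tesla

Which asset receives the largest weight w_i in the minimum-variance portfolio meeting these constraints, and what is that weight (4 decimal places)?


Tesla (0.3787)

u=Σ⁻¹μ = [1.5635  2.0925  0.9230]
v=Σ⁻¹𝟙 = [8.2479  12.1301  20.8216]
a=μᵀu=0.737963  b=𝟙ᵀu=4.578950  c=𝟙ᵀv=41.199598  D=ac−b²=9.436992
λ₁=(c·0.132−b)/D = (41.199598·0.132−4.578950)/9.436992 = 0.091067
λ₂=(a−b·0.132)/D = (0.737963−4.578950·0.132)/9.436992 = 0.014151
w* = 0.091067·u + 0.014151·v:
  w_0 = 0.091067·1.5635 + 0.014151·8.2479 = 0.2591  (Qualcomm)
  w_1 = 0.091067·2.0925 + 0.014151·12.1301 = 0.3622  (Alcoa)
  w_2 = 0.091067·0.9230 + 0.014151·20.8216 = 0.3787  (Tesla)
Σw_i=1.0000  μᵀw=0.1320
σ²=wᵀΣw=λ₁·μ_p+λ₂ = 0.091067·0.132 + 0.014151 = 0.026172 ≈ 0.0262


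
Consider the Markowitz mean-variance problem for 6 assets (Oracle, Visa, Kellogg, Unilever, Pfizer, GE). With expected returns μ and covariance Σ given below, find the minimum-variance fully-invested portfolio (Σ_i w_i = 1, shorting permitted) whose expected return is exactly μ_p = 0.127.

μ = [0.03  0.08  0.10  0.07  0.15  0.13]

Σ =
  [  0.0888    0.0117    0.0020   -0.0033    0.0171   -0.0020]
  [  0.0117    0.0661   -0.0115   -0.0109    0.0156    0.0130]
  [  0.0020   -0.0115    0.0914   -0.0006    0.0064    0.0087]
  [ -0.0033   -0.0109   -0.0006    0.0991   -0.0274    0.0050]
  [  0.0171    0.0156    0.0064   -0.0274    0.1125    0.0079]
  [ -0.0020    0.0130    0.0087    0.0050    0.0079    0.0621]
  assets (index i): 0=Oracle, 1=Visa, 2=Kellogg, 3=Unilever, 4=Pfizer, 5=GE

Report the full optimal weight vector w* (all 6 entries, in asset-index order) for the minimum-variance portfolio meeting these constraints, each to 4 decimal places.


-0.1137  0.1140  0.1646  0.1679  0.3171  0.3501

u=Σ⁻¹μ = [0.0126  0.9587  0.9875  1.1036  1.3058  1.4998]
v=Σ⁻¹𝟙 = [8.4064  14.0939  11.1519  13.6094  7.6493  9.7922]
a=μᵀu=0.643911  b=𝟙ᵀu=5.867934  c=𝟙ᵀv=64.703082  D=ac−b²=7.230358
λ₁=(c·0.127−b)/D = (64.703082·0.127−5.867934)/7.230358 = 0.324930
λ₂=(a−b·0.127)/D = (0.643911−5.867934·0.127)/7.230358 = -0.014013
w* = 0.324930·u + -0.014013·v:
  w_0 = 0.324930·0.0126 + -0.014013·8.4064 = -0.1137  (Oracle)
  w_1 = 0.324930·0.9587 + -0.014013·14.0939 = 0.1140  (Visa)
  w_2 = 0.324930·0.9875 + -0.014013·11.1519 = 0.1646  (Kellogg)
  w_3 = 0.324930·1.1036 + -0.014013·13.6094 = 0.1679  (Unilever)
  w_4 = 0.324930·1.3058 + -0.014013·7.6493 = 0.3171  (Pfizer)
  w_5 = 0.324930·1.4998 + -0.014013·9.7922 = 0.3501  (GE)
Σw_i=1.0000  μᵀw=0.1270
σ²=wᵀΣw=λ₁·μ_p+λ₂ = 0.324930·0.127 + -0.014013 = 0.027253 ≈ 0.0273


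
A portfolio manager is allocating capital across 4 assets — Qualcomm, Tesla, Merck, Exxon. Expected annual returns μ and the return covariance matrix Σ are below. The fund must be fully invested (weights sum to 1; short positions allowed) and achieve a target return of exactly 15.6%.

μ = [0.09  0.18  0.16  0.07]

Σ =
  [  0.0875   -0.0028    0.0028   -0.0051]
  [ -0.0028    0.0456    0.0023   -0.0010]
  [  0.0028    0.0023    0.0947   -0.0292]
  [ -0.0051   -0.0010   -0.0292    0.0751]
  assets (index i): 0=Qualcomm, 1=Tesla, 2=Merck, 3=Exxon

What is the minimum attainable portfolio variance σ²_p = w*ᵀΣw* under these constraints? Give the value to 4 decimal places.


x=Σ⁻¹μ = [1.1972  3.9544  2.1438  1.8996]
y=Σ⁻¹𝟙 = [12.8389  22.3642  16.0244  20.7158]
a=μᵀx=1.295530  b=𝟙ᵀx=9.195075  c=𝟙ᵀy=71.943336  D=ac−b²=8.655330
λ₁=(c·0.156−b)/D = (71.943336·0.156−9.195075)/8.655330 = 0.234316
λ₂=(a−b·0.156)/D = (1.295530−9.195075·0.156)/8.655330 = -0.016048
w* = 0.234316·x + -0.016048·y:
  w_0 = 0.234316·1.1972 + -0.016048·12.8389 = 0.0745  (Qualcomm)
  w_1 = 0.234316·3.9544 + -0.016048·22.3642 = 0.5677  (Tesla)
  w_2 = 0.234316·2.1438 + -0.016048·16.0244 = 0.2452  (Merck)
  w_3 = 0.234316·1.8996 + -0.016048·20.7158 = 0.1127  (Exxon)
Σw_i=1.0000  μᵀw=0.1560
σ²=wᵀΣw=λ₁·μ_p+λ₂ = 0.234316·0.156 + -0.016048 = 0.020505 ≈ 0.0205

0.0205


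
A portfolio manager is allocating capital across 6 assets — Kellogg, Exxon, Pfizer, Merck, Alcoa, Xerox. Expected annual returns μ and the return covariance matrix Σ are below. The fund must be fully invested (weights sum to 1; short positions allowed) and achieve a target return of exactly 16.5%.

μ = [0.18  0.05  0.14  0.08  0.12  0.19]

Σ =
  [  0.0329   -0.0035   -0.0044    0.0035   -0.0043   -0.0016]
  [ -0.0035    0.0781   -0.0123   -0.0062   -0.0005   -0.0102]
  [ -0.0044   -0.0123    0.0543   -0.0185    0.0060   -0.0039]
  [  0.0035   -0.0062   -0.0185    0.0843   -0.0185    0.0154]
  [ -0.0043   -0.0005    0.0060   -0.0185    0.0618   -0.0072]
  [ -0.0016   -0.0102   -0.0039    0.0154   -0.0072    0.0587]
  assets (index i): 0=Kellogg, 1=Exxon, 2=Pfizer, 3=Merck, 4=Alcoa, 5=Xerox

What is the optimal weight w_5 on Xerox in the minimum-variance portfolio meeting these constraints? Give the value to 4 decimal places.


0.2660

u=Σ⁻¹μ = [6.6775  2.2718  4.1627  1.6746  2.9900  4.0175]
v=Σ⁻¹𝟙 = [39.5289  24.4752  33.0616  20.6426  24.6827  22.1747]
a=μᵀu=3.154417  b=𝟙ᵀu=21.794106  c=𝟙ᵀv=164.565725  D=ac−b²=44.125793
λ₁=(c·0.165−b)/D = (164.565725·0.165−21.794106)/44.125793 = 0.121454
λ₂=(a−b·0.165)/D = (3.154417−21.794106·0.165)/44.125793 = -0.010008
w* = 0.121454·u + -0.010008·v:
  w_0 = 0.121454·6.6775 + -0.010008·39.5289 = 0.4154  (Kellogg)
  w_1 = 0.121454·2.2718 + -0.010008·24.4752 = 0.0310  (Exxon)
  w_2 = 0.121454·4.1627 + -0.010008·33.0616 = 0.1747  (Pfizer)
  w_3 = 0.121454·1.6746 + -0.010008·20.6426 = -0.0032  (Merck)
  w_4 = 0.121454·2.9900 + -0.010008·24.6827 = 0.1161  (Alcoa)
  w_5 = 0.121454·4.0175 + -0.010008·22.1747 = 0.2660  (Xerox)
Σw_i=1.0000  μᵀw=0.1650
σ²=wᵀΣw=λ₁·μ_p+λ₂ = 0.121454·0.165 + -0.010008 = 0.010032 ≈ 0.0100


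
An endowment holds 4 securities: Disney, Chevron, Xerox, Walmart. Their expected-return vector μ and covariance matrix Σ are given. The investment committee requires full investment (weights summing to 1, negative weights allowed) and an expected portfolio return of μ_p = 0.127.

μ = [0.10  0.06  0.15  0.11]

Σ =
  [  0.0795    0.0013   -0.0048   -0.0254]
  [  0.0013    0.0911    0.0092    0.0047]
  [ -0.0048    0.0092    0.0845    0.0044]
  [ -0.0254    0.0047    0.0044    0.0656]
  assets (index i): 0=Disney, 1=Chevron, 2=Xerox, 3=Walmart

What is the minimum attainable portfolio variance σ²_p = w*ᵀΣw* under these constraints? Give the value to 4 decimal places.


u=Σ⁻¹μ = [2.1091  0.3318  1.7363  2.3532]
v=Σ⁻¹𝟙 = [20.0184  8.4711  10.9215  21.6554]
a=μᵀu=0.750120  b=𝟙ᵀu=6.530432  c=𝟙ᵀv=61.066443  D=ac−b²=3.160615
λ₁=(c·0.127−b)/D = (61.066443·0.127−6.530432)/3.160615 = 0.387585
λ₂=(a−b·0.127)/D = (0.750120−6.530432·0.127)/3.160615 = -0.025073
w* = 0.387585·u + -0.025073·v:
  w_0 = 0.387585·2.1091 + -0.025073·20.0184 = 0.3156  (Disney)
  w_1 = 0.387585·0.3318 + -0.025073·8.4711 = -0.0838  (Chevron)
  w_2 = 0.387585·1.7363 + -0.025073·10.9215 = 0.3991  (Xerox)
  w_3 = 0.387585·2.3532 + -0.025073·21.6554 = 0.3691  (Walmart)
Σw_i=1.0000  μᵀw=0.1270
σ²=wᵀΣw=λ₁·μ_p+λ₂ = 0.387585·0.127 + -0.025073 = 0.024151 ≈ 0.0242

0.0242


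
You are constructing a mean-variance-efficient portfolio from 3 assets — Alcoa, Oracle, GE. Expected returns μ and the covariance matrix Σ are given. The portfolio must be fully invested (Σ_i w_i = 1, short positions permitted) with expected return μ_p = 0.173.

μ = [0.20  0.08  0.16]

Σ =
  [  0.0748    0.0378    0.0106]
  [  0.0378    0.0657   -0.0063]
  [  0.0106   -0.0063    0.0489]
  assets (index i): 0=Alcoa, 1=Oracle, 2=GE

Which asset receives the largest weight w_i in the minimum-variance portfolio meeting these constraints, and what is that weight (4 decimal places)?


x=Σ⁻¹μ = [2.1405  0.2586  2.8413]
y=Σ⁻¹𝟙 = [2.0851  16.1380  22.0770]
a=μᵀx=0.903392  b=𝟙ᵀx=5.240390  c=𝟙ᵀy=40.300177  D=ac−b²=8.945160
λ₁=(c·0.173−b)/D = (40.300177·0.173−5.240390)/8.945160 = 0.193573
λ₂=(a−b·0.173)/D = (0.903392−5.240390·0.173)/8.945160 = -0.000357
w* = 0.193573·x + -0.000357·y:
  w_0 = 0.193573·2.1405 + -0.000357·2.0851 = 0.4136  (Alcoa)
  w_1 = 0.193573·0.2586 + -0.000357·16.1380 = 0.0443  (Oracle)
  w_2 = 0.193573·2.8413 + -0.000357·22.0770 = 0.5421  (GE)
Σw_i=1.0000  μᵀw=0.1730
σ²=wᵀΣw=λ₁·μ_p+λ₂ = 0.193573·0.173 + -0.000357 = 0.033131 ≈ 0.0331

GE (0.5421)


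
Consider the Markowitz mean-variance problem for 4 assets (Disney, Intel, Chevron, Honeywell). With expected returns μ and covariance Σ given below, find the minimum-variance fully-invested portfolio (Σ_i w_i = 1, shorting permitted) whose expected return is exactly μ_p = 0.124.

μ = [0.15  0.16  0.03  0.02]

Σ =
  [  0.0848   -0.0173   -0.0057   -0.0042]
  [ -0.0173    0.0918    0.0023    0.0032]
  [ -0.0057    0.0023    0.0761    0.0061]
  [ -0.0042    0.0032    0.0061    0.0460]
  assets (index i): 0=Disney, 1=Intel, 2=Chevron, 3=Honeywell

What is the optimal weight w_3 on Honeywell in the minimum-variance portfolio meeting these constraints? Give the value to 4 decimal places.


p=Σ⁻¹μ = [2.2583  2.1419  0.4641  0.4304]
q=Σ⁻¹𝟙 = [16.2831  12.9321  12.3106  20.6937]
a=μᵀp=0.703986  b=𝟙ᵀp=5.294793  c=𝟙ᵀq=62.219545  D=ac−b²=15.766830
λ₁=(c·0.124−b)/D = (62.219545·0.124−5.294793)/15.766830 = 0.153514
λ₂=(a−b·0.124)/D = (0.703986−5.294793·0.124)/15.766830 = 0.003008
w* = 0.153514·p + 0.003008·q:
  w_0 = 0.153514·2.2583 + 0.003008·16.2831 = 0.3957  (Disney)
  w_1 = 0.153514·2.1419 + 0.003008·12.9321 = 0.3677  (Intel)
  w_2 = 0.153514·0.4641 + 0.003008·12.3106 = 0.1083  (Chevron)
  w_3 = 0.153514·0.4304 + 0.003008·20.6937 = 0.1283  (Honeywell)
Σw_i=1.0000  μᵀw=0.1240
σ²=wᵀΣw=λ₁·μ_p+λ₂ = 0.153514·0.124 + 0.003008 = 0.022044 ≈ 0.0220

0.1283
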